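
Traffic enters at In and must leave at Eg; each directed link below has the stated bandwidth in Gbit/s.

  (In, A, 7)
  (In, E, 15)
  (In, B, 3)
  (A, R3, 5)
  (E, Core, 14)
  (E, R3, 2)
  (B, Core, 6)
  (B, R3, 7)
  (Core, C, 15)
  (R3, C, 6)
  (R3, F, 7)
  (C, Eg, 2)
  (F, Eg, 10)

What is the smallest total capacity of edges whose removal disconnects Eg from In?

9

Augment In→A→R3→C→Eg: bottleneck 2, flow now 2.
Augment In→A→R3→F→Eg: bottleneck 3, flow now 5.
Augment In→E→R3→F→Eg: bottleneck 2, flow now 7.
Augment In→B→R3→F→Eg: bottleneck 2, flow now 9.
No augmenting path remains; maximum flow = 9.
By max-flow min-cut, the minimum cut capacity equals the max flow.
In the residual graph, reachable from In: {In, A, E, B, Core, R3, C}.
Min-cut edges: R3→F (7), C→Eg (2); capacity 7 + 2 = 9.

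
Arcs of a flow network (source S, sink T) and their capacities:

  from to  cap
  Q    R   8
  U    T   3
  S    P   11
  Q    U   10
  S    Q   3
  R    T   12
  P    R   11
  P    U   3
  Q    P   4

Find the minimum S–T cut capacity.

14

Augment S→P→R→T: bottleneck 11, flow now 11.
Augment S→Q→R→T: bottleneck 1, flow now 12.
Augment S→Q→U→T: bottleneck 2, flow now 14.
No augmenting path remains; maximum flow = 14.
By max-flow min-cut, the minimum cut capacity equals the max flow.
In the residual graph, reachable from S: {S}.
Min-cut edges: S→P (11), S→Q (3); capacity 11 + 3 = 14.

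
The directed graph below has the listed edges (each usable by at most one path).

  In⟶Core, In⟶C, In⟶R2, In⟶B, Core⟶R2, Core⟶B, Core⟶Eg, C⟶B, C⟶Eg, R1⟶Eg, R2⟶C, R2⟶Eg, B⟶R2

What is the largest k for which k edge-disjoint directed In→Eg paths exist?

3

Assign every edge capacity 1; by Menger, the answer equals the max flow.
Path In→Core→Eg (+1); total 1.
Path In→C→Eg (+1); total 2.
Path In→R2→Eg (+1); total 3.
No residual In→Eg path; max flow = 3.
Certifying cut of size 3: {C→Eg, In→Core, R2→Eg}.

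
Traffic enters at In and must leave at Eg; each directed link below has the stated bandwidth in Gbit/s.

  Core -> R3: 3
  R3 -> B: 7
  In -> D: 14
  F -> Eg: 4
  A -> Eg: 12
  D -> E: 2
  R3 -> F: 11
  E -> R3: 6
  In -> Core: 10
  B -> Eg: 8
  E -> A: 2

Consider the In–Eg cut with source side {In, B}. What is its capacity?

Edges leaving {In, B}: In→Core (10), In→D (14), B→Eg (8).
Cut capacity = 10 + 14 + 8 = 32.

32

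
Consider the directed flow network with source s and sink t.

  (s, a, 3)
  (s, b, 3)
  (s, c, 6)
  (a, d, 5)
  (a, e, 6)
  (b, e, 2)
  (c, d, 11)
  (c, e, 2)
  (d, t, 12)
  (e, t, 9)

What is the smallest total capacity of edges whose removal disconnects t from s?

Augment s→a→d→t: bottleneck 3, flow now 3.
Augment s→b→e→t: bottleneck 2, flow now 5.
Augment s→c→d→t: bottleneck 6, flow now 11.
No augmenting path remains; maximum flow = 11.
By max-flow min-cut, the minimum cut capacity equals the max flow.
In the residual graph, reachable from s: {s, b}.
Min-cut edges: s→a (3), s→c (6), b→e (2); capacity 3 + 6 + 2 = 11.

11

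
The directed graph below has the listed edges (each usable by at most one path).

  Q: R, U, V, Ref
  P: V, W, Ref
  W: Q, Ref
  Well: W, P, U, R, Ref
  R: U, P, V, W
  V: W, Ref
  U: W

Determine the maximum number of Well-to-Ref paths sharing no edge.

Assign every edge capacity 1; by Menger, the answer equals the max flow.
Path Well→Ref (+1); total 1.
Path Well→P→Ref (+1); total 2.
Path Well→W→Ref (+1); total 3.
Path Well→R→V→Ref (+1); total 4.
Path Well→U→W→Q→Ref (+1); total 5.
No residual Well→Ref path; max flow = 5.
Certifying cut of size 5: {Well→P, Well→R, Well→Ref, Well→U, Well→W}.

5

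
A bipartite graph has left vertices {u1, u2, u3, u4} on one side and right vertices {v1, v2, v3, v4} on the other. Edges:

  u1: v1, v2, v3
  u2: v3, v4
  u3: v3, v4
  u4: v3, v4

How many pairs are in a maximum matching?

3

Unit-capacity flow: source→left, listed edges, right→sink; max matching = max flow.
Augmenting path u1→v1 (+1); matched 1.
Augmenting path u2→v3 (+1); matched 2.
Augmenting path u3→v4 (+1); matched 3.
No augmenting path remains; maximum matching = 3.
König certificate: {u1, v3, v4} is a vertex cover of size 3 (every listed pair touches it), so no matching can be larger.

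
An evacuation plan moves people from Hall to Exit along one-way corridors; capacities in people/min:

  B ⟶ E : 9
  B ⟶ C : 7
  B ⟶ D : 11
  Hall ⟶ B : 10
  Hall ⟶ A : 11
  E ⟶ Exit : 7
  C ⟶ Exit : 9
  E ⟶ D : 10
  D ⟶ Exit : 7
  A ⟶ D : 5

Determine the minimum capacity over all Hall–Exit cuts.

Augment Hall→A→D→Exit: bottleneck 5, flow now 5.
Augment Hall→B→C→Exit: bottleneck 7, flow now 12.
Augment Hall→B→D→Exit: bottleneck 2, flow now 14.
Augment Hall→B→E→Exit: bottleneck 1, flow now 15.
No augmenting path remains; maximum flow = 15.
By max-flow min-cut, the minimum cut capacity equals the max flow.
In the residual graph, reachable from Hall: {Hall, A}.
Min-cut edges: Hall→B (10), A→D (5); capacity 10 + 5 = 15.

15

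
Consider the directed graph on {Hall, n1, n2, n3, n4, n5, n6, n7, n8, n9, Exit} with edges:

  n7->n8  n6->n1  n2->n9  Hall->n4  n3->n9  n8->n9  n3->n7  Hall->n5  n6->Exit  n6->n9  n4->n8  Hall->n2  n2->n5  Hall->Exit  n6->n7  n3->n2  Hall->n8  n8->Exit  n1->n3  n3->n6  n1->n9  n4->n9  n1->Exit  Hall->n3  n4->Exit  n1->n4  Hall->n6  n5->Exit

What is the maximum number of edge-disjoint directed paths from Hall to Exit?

6

Assign every edge capacity 1; by Menger, the answer equals the max flow.
Path Hall→Exit (+1); total 1.
Path Hall→n4→Exit (+1); total 2.
Path Hall→n5→Exit (+1); total 3.
Path Hall→n6→Exit (+1); total 4.
Path Hall→n8→Exit (+1); total 5.
Path Hall→n3→n6→n1→Exit (+1); total 6.
No residual Hall→Exit path; max flow = 6.
Certifying cut of size 6: {Hall→Exit, Hall→n3, Hall→n4, Hall→n6, Hall→n8, n5→Exit}.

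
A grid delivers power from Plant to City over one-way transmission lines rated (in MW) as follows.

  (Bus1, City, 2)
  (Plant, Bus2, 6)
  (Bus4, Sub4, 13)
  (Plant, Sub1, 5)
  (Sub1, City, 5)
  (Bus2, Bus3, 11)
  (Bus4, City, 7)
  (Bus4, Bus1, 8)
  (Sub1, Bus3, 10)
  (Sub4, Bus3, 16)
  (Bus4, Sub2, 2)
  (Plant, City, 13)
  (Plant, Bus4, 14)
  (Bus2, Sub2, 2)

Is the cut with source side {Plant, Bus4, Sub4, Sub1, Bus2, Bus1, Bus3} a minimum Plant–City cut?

No — its capacity is 31, but the minimum cut has capacity 27.

Given cut capacity: 13 + 2 + 7 + 5 + 2 + 2 = 31.
Augment Plant→City: bottleneck 13, flow now 13.
Augment Plant→Bus4→City: bottleneck 7, flow now 20.
Augment Plant→Sub1→City: bottleneck 5, flow now 25.
Augment Plant→Bus4→Bus1→City: bottleneck 2, flow now 27.
No augmenting path remains; maximum flow = 27.
In the residual graph, reachable from Plant: {Plant, Bus4, Sub4, Bus2, Bus1, Sub2, Bus3}.
Min-cut edges: Plant→Sub1 (5), Plant→City (13), Bus4→City (7), Bus1→City (2); capacity 5 + 13 + 7 + 2 = 27.
Cut capacity 31 exceeds the max flow 27, so it is not minimum.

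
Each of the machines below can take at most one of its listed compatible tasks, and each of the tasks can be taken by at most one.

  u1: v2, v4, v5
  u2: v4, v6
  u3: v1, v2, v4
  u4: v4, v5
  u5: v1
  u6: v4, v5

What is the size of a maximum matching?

Unit-capacity flow: source→left, listed edges, right→sink; max matching = max flow.
Augmenting path u1→v2 (+1); matched 1.
Augmenting path u2→v4 (+1); matched 2.
Augmenting path u3→v1 (+1); matched 3.
Augmenting path u4→v5 (+1); matched 4.
Augmenting path u6→v4→u2→v6 (+1); matched 5.
No augmenting path remains; maximum matching = 5.
König certificate: {u2, v1, v2, v4, v5} is a vertex cover of size 5 (every listed pair touches it), so no matching can be larger.

5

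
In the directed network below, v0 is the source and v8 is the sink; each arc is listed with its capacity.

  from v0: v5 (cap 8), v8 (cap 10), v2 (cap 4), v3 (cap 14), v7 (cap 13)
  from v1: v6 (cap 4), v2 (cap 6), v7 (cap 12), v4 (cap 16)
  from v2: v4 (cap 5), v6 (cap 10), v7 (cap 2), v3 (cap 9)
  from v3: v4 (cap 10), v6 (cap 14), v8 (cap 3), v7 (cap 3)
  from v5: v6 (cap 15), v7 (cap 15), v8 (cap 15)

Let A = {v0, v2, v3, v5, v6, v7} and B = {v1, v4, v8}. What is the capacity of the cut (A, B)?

43

Edges leaving {v0, v2, v3, v5, v6, v7}: v0→v8 (10), v2→v4 (5), v3→v4 (10), v3→v8 (3), v5→v8 (15).
Cut capacity = 10 + 5 + 10 + 3 + 15 = 43.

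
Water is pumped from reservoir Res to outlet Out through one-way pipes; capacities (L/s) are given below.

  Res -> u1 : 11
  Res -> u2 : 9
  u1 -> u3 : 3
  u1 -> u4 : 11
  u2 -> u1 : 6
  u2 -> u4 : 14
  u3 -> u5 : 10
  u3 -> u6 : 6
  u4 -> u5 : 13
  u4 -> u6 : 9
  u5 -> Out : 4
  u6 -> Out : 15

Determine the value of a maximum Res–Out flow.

16

Augment Res→u1→u3→u5→Out: bottleneck 3, flow now 3.
Augment Res→u1→u4→u5→Out: bottleneck 1, flow now 4.
Augment Res→u1→u4→u6→Out: bottleneck 7, flow now 11.
Augment Res→u2→u4→u6→Out: bottleneck 2, flow now 13.
Augment Res→u2→u4→u5→u3→u6→Out: bottleneck 3, flow now 16. (uses reverse residual edge)
No augmenting path remains; maximum flow = 16.
In the residual graph, reachable from Res: {Res, u1, u2, u4, u5}.
Min-cut edges: u1→u3 (3), u4→u6 (9), u5→Out (4); capacity 3 + 9 + 4 = 16.
This cut is saturated, so no flow can exceed 16.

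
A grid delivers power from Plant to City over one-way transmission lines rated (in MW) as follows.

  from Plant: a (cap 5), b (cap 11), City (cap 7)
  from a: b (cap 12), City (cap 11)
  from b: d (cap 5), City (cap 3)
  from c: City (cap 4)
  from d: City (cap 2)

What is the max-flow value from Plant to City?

17

Augment Plant→City: bottleneck 7, flow now 7.
Augment Plant→a→City: bottleneck 5, flow now 12.
Augment Plant→b→City: bottleneck 3, flow now 15.
Augment Plant→b→d→City: bottleneck 2, flow now 17.
No augmenting path remains; maximum flow = 17.
In the residual graph, reachable from Plant: {Plant, b, d}.
Min-cut edges: Plant→a (5), Plant→City (7), b→City (3), d→City (2); capacity 5 + 7 + 3 + 2 = 17.
This cut is saturated, so no flow can exceed 17.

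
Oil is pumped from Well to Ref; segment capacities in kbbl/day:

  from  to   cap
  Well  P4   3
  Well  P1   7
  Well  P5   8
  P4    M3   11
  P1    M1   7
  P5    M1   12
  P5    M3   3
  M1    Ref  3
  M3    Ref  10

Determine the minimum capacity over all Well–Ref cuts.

Augment Well→P4→M3→Ref: bottleneck 3, flow now 3.
Augment Well→P1→M1→Ref: bottleneck 3, flow now 6.
Augment Well→P5→M3→Ref: bottleneck 3, flow now 9.
No augmenting path remains; maximum flow = 9.
By max-flow min-cut, the minimum cut capacity equals the max flow.
In the residual graph, reachable from Well: {Well, P1, P5, M1}.
Min-cut edges: Well→P4 (3), P5→M3 (3), M1→Ref (3); capacity 3 + 3 + 3 = 9.

9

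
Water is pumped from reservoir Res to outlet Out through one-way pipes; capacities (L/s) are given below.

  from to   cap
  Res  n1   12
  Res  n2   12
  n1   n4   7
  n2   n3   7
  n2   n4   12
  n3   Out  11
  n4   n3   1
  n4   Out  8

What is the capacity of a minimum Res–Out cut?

16

Augment Res→n1→n4→Out: bottleneck 7, flow now 7.
Augment Res→n2→n3→Out: bottleneck 7, flow now 14.
Augment Res→n2→n4→Out: bottleneck 1, flow now 15.
Augment Res→n2→n4→n3→Out: bottleneck 1, flow now 16.
No augmenting path remains; maximum flow = 16.
By max-flow min-cut, the minimum cut capacity equals the max flow.
In the residual graph, reachable from Res: {Res, n1, n2, n4}.
Min-cut edges: n2→n3 (7), n4→n3 (1), n4→Out (8); capacity 7 + 1 + 8 = 16.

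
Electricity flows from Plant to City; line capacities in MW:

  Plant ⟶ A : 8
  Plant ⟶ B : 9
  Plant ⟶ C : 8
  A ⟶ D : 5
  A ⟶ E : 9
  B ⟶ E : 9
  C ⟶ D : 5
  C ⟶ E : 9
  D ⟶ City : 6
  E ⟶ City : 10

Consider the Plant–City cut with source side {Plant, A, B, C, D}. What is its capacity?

33

Edges leaving {Plant, A, B, C, D}: A→E (9), B→E (9), C→E (9), D→City (6).
Cut capacity = 9 + 9 + 9 + 6 = 33.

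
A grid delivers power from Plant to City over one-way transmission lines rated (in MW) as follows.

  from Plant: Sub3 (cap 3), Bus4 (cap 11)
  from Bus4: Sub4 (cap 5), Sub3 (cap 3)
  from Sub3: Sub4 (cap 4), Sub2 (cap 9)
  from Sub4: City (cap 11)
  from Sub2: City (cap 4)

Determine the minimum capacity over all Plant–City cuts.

Augment Plant→Bus4→Sub4→City: bottleneck 5, flow now 5.
Augment Plant→Sub3→Sub4→City: bottleneck 3, flow now 8.
Augment Plant→Bus4→Sub3→Sub4→City: bottleneck 1, flow now 9.
Augment Plant→Bus4→Sub3→Sub2→City: bottleneck 2, flow now 11.
No augmenting path remains; maximum flow = 11.
By max-flow min-cut, the minimum cut capacity equals the max flow.
In the residual graph, reachable from Plant: {Plant, Bus4}.
Min-cut edges: Plant→Sub3 (3), Bus4→Sub3 (3), Bus4→Sub4 (5); capacity 3 + 3 + 5 = 11.

11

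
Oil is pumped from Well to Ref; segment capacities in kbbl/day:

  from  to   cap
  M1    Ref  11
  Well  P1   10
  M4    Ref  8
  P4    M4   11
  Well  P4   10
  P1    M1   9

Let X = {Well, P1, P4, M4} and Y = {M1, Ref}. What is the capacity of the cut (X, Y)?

17

Edges leaving {Well, P1, P4, M4}: P1→M1 (9), M4→Ref (8).
Cut capacity = 9 + 8 = 17.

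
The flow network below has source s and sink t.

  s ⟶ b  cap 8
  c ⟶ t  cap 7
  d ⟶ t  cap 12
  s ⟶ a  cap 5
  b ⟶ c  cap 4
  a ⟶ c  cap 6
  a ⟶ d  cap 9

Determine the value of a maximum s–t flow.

9

Augment s→a→c→t: bottleneck 5, flow now 5.
Augment s→b→c→t: bottleneck 2, flow now 7.
Augment s→b→c→a→d→t: bottleneck 2, flow now 9. (uses reverse residual edge)
No augmenting path remains; maximum flow = 9.
In the residual graph, reachable from s: {s, b}.
Min-cut edges: s→a (5), b→c (4); capacity 5 + 4 = 9.
This cut is saturated, so no flow can exceed 9.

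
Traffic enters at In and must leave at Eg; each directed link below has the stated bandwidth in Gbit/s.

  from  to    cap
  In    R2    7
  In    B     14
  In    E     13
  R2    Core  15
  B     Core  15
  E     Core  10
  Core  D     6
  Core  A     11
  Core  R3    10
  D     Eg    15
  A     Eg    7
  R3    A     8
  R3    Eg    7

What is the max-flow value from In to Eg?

Augment In→R2→Core→D→Eg: bottleneck 6, flow now 6.
Augment In→R2→Core→A→Eg: bottleneck 1, flow now 7.
Augment In→B→Core→A→Eg: bottleneck 6, flow now 13.
Augment In→B→Core→R3→Eg: bottleneck 7, flow now 20.
No augmenting path remains; maximum flow = 20.
In the residual graph, reachable from In: {In, R2, B, E, Core, A, R3}.
Min-cut edges: Core→D (6), A→Eg (7), R3→Eg (7); capacity 6 + 7 + 7 = 20.
This cut is saturated, so no flow can exceed 20.

20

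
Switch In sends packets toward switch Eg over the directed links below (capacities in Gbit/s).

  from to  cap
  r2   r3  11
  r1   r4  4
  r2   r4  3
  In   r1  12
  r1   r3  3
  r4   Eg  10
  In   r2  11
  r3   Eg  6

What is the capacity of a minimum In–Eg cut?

Augment In→r1→r3→Eg: bottleneck 3, flow now 3.
Augment In→r1→r4→Eg: bottleneck 4, flow now 7.
Augment In→r2→r3→Eg: bottleneck 3, flow now 10.
Augment In→r2→r4→Eg: bottleneck 3, flow now 13.
No augmenting path remains; maximum flow = 13.
By max-flow min-cut, the minimum cut capacity equals the max flow.
In the residual graph, reachable from In: {In, r1, r2, r3}.
Min-cut edges: r1→r4 (4), r2→r4 (3), r3→Eg (6); capacity 4 + 3 + 6 = 13.

13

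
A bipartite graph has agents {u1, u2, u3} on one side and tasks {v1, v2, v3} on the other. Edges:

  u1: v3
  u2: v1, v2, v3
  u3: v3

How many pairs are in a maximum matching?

2

Unit-capacity flow: source→left, listed edges, right→sink; max matching = max flow.
Augmenting path u1→v3 (+1); matched 1.
Augmenting path u2→v1 (+1); matched 2.
No augmenting path remains; maximum matching = 2.
König certificate: {u2, v3} is a vertex cover of size 2 (every listed pair touches it), so no matching can be larger.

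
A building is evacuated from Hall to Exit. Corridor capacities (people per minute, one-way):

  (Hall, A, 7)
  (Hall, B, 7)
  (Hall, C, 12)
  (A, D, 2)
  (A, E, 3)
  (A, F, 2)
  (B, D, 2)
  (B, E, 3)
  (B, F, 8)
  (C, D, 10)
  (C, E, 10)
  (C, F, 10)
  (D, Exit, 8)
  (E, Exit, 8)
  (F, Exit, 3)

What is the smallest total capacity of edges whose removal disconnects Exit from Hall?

19

Augment Hall→A→D→Exit: bottleneck 2, flow now 2.
Augment Hall→A→E→Exit: bottleneck 3, flow now 5.
Augment Hall→A→F→Exit: bottleneck 2, flow now 7.
Augment Hall→B→D→Exit: bottleneck 2, flow now 9.
Augment Hall→B→E→Exit: bottleneck 3, flow now 12.
Augment Hall→B→F→Exit: bottleneck 1, flow now 13.
Augment Hall→C→D→Exit: bottleneck 4, flow now 17.
Augment Hall→C→E→Exit: bottleneck 2, flow now 19.
No augmenting path remains; maximum flow = 19.
By max-flow min-cut, the minimum cut capacity equals the max flow.
In the residual graph, reachable from Hall: {Hall, A, B, C, D, E, F}.
Min-cut edges: D→Exit (8), E→Exit (8), F→Exit (3); capacity 8 + 8 + 3 = 19.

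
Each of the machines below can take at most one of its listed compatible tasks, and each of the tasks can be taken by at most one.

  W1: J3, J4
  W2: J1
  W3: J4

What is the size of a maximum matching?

Unit-capacity flow: source→left, listed edges, right→sink; max matching = max flow.
Augmenting path W1→J3 (+1); matched 1.
Augmenting path W2→J1 (+1); matched 2.
Augmenting path W3→J4 (+1); matched 3.
No augmenting path remains; maximum matching = 3.
König certificate: {W1, W2, W3} is a vertex cover of size 3 (every listed pair touches it), so no matching can be larger.

3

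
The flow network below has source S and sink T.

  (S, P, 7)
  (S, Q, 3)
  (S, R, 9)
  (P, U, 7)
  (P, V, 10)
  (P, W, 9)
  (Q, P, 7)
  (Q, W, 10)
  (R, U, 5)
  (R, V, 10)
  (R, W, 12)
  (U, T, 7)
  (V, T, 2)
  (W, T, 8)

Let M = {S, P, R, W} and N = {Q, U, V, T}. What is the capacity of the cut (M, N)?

Edges leaving {S, P, R, W}: S→Q (3), P→U (7), P→V (10), R→U (5), R→V (10), W→T (8).
Cut capacity = 3 + 7 + 10 + 5 + 10 + 8 = 43.

43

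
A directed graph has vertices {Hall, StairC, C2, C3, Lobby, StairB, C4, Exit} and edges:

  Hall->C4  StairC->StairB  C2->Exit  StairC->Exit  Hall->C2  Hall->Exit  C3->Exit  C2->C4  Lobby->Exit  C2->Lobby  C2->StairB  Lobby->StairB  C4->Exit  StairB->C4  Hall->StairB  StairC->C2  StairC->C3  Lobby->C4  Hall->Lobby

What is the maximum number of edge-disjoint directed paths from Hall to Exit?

Assign every edge capacity 1; by Menger, the answer equals the max flow.
Path Hall→Exit (+1); total 1.
Path Hall→C2→Exit (+1); total 2.
Path Hall→Lobby→Exit (+1); total 3.
Path Hall→C4→Exit (+1); total 4.
No residual Hall→Exit path; max flow = 4.
Certifying cut of size 4: {C4→Exit, Hall→C2, Hall→Exit, Hall→Lobby}.

4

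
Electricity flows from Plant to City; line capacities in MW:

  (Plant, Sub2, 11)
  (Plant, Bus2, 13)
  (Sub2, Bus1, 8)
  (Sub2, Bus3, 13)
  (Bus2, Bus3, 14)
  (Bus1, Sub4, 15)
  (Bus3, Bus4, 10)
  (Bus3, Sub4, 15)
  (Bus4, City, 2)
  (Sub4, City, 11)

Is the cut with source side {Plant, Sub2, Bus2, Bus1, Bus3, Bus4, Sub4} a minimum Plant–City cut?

Given cut capacity: 2 + 11 = 13.
Augment Plant→Sub2→Bus1→Sub4→City: bottleneck 8, flow now 8.
Augment Plant→Sub2→Bus3→Bus4→City: bottleneck 2, flow now 10.
Augment Plant→Sub2→Bus3→Sub4→City: bottleneck 1, flow now 11.
Augment Plant→Bus2→Bus3→Sub4→City: bottleneck 2, flow now 13.
No augmenting path remains; maximum flow = 13.
Cut capacity 13 equals the max flow, so it is a minimum cut.

Yes — it is a minimum cut (capacity 13).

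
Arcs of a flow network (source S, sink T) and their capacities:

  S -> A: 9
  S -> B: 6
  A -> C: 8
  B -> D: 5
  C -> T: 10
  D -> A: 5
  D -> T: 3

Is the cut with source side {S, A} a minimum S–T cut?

No — its capacity is 14, but the minimum cut has capacity 11.

Given cut capacity: 6 + 8 = 14.
Augment S→A→C→T: bottleneck 8, flow now 8.
Augment S→B→D→T: bottleneck 3, flow now 11.
No augmenting path remains; maximum flow = 11.
In the residual graph, reachable from S: {S, A, B, D}.
Min-cut edges: A→C (8), D→T (3); capacity 8 + 3 = 11.
Cut capacity 14 exceeds the max flow 11, so it is not minimum.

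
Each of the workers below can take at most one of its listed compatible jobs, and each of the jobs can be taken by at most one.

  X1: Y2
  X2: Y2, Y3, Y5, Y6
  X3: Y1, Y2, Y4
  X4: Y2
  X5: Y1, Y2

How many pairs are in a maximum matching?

Unit-capacity flow: source→left, listed edges, right→sink; max matching = max flow.
Augmenting path X1→Y2 (+1); matched 1.
Augmenting path X2→Y3 (+1); matched 2.
Augmenting path X3→Y1 (+1); matched 3.
Augmenting path X5→Y1→X3→Y4 (+1); matched 4.
No augmenting path remains; maximum matching = 4.
König certificate: {X2, X3, X5, Y2} is a vertex cover of size 4 (every listed pair touches it), so no matching can be larger.

4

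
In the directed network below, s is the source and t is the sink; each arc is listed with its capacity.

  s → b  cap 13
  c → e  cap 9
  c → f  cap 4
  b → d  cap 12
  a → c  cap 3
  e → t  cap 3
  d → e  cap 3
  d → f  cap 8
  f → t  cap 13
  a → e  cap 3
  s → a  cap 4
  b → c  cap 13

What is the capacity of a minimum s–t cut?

Augment s→a→e→t: bottleneck 3, flow now 3.
Augment s→a→c→f→t: bottleneck 1, flow now 4.
Augment s→b→c→f→t: bottleneck 3, flow now 7.
Augment s→b→d→f→t: bottleneck 8, flow now 15.
No augmenting path remains; maximum flow = 15.
By max-flow min-cut, the minimum cut capacity equals the max flow.
In the residual graph, reachable from s: {s, a, b, c, d, e}.
Min-cut edges: c→f (4), d→f (8), e→t (3); capacity 4 + 8 + 3 = 15.

15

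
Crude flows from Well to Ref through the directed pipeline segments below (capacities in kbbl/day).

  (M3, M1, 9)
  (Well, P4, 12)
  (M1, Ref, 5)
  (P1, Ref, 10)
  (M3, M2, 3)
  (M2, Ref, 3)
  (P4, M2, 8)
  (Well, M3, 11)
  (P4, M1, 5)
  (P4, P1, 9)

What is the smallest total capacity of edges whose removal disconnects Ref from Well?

17

Augment Well→M3→M2→Ref: bottleneck 3, flow now 3.
Augment Well→M3→M1→Ref: bottleneck 5, flow now 8.
Augment Well→P4→P1→Ref: bottleneck 9, flow now 17.
No augmenting path remains; maximum flow = 17.
By max-flow min-cut, the minimum cut capacity equals the max flow.
In the residual graph, reachable from Well: {Well, M3, P4, M2, M1}.
Min-cut edges: P4→P1 (9), M2→Ref (3), M1→Ref (5); capacity 9 + 3 + 5 = 17.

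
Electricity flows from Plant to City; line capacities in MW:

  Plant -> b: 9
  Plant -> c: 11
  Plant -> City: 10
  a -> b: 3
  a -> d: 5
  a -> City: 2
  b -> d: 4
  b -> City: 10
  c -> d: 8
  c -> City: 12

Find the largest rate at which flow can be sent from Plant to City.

Augment Plant→City: bottleneck 10, flow now 10.
Augment Plant→b→City: bottleneck 9, flow now 19.
Augment Plant→c→City: bottleneck 11, flow now 30.
No augmenting path remains; maximum flow = 30.
In the residual graph, reachable from Plant: {Plant}.
Min-cut edges: Plant→b (9), Plant→c (11), Plant→City (10); capacity 9 + 11 + 10 = 30.
This cut is saturated, so no flow can exceed 30.

30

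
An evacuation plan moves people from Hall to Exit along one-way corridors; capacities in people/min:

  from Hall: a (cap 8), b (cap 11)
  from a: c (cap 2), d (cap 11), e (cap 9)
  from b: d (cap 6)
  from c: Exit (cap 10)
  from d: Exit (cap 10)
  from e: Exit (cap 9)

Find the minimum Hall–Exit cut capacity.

14

Augment Hall→a→c→Exit: bottleneck 2, flow now 2.
Augment Hall→a→d→Exit: bottleneck 6, flow now 8.
Augment Hall→b→d→Exit: bottleneck 4, flow now 12.
Augment Hall→b→d→a→e→Exit: bottleneck 2, flow now 14. (uses reverse residual edge)
No augmenting path remains; maximum flow = 14.
By max-flow min-cut, the minimum cut capacity equals the max flow.
In the residual graph, reachable from Hall: {Hall, b}.
Min-cut edges: Hall→a (8), b→d (6); capacity 8 + 6 = 14.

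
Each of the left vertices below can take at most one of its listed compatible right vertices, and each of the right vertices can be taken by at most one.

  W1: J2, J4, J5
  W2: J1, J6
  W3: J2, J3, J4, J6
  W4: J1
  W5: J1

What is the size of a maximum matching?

4

Unit-capacity flow: source→left, listed edges, right→sink; max matching = max flow.
Augmenting path W1→J2 (+1); matched 1.
Augmenting path W2→J1 (+1); matched 2.
Augmenting path W3→J3 (+1); matched 3.
Augmenting path W4→J1→W2→J6 (+1); matched 4.
No augmenting path remains; maximum matching = 4.
König certificate: {W1, W2, W3, J1} is a vertex cover of size 4 (every listed pair touches it), so no matching can be larger.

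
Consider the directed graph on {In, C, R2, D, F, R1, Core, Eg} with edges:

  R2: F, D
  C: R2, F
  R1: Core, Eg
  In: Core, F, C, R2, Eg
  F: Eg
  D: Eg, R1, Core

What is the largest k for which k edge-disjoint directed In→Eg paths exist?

3

Assign every edge capacity 1; by Menger, the answer equals the max flow.
Path In→Eg (+1); total 1.
Path In→F→Eg (+1); total 2.
Path In→R2→D→Eg (+1); total 3.
No residual In→Eg path; max flow = 3.
Certifying cut of size 3: {F→Eg, In→Eg, R2→D}.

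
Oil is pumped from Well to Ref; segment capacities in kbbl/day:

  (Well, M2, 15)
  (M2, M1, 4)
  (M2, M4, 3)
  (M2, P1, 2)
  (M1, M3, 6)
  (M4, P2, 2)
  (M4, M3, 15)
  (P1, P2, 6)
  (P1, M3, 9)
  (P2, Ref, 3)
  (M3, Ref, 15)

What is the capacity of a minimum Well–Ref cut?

9

Augment Well→M2→M1→M3→Ref: bottleneck 4, flow now 4.
Augment Well→M2→M4→P2→Ref: bottleneck 2, flow now 6.
Augment Well→M2→M4→M3→Ref: bottleneck 1, flow now 7.
Augment Well→M2→P1→P2→Ref: bottleneck 1, flow now 8.
Augment Well→M2→P1→M3→Ref: bottleneck 1, flow now 9.
No augmenting path remains; maximum flow = 9.
By max-flow min-cut, the minimum cut capacity equals the max flow.
In the residual graph, reachable from Well: {Well, M2}.
Min-cut edges: M2→M1 (4), M2→M4 (3), M2→P1 (2); capacity 4 + 3 + 2 = 9.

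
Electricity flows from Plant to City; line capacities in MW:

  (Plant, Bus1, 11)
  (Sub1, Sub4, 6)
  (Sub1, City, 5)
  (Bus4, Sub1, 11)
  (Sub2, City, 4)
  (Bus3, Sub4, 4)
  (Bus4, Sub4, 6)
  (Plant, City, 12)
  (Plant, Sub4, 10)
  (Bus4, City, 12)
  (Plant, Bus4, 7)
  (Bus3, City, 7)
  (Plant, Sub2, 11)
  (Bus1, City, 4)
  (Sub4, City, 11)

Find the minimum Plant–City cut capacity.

37

Augment Plant→City: bottleneck 12, flow now 12.
Augment Plant→Bus4→City: bottleneck 7, flow now 19.
Augment Plant→Bus1→City: bottleneck 4, flow now 23.
Augment Plant→Sub4→City: bottleneck 10, flow now 33.
Augment Plant→Sub2→City: bottleneck 4, flow now 37.
No augmenting path remains; maximum flow = 37.
By max-flow min-cut, the minimum cut capacity equals the max flow.
In the residual graph, reachable from Plant: {Plant, Bus1, Sub2}.
Min-cut edges: Plant→Bus4 (7), Plant→Sub4 (10), Plant→City (12), Bus1→City (4), Sub2→City (4); capacity 7 + 10 + 12 + 4 + 4 = 37.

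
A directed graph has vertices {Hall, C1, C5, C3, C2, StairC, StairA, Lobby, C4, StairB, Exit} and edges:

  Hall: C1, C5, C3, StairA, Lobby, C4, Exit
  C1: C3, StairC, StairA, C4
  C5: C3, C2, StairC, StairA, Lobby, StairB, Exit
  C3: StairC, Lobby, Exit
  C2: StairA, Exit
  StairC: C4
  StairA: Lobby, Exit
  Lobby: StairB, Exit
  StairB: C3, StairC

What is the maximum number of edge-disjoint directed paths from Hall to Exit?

5

Assign every edge capacity 1; by Menger, the answer equals the max flow.
Path Hall→Exit (+1); total 1.
Path Hall→C5→Exit (+1); total 2.
Path Hall→C3→Exit (+1); total 3.
Path Hall→StairA→Exit (+1); total 4.
Path Hall→Lobby→Exit (+1); total 5.
No residual Hall→Exit path; max flow = 5.
Certifying cut of size 5: {C3→Exit, Hall→C5, Hall→Exit, Lobby→Exit, StairA→Exit}.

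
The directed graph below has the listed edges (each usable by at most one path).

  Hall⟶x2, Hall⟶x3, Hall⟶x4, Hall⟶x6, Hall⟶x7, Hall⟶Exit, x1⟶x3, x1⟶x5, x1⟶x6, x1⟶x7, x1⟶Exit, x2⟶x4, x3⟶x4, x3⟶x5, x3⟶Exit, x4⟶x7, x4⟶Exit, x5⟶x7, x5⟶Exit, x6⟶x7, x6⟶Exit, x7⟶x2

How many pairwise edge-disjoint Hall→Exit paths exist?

4

Assign every edge capacity 1; by Menger, the answer equals the max flow.
Path Hall→Exit (+1); total 1.
Path Hall→x3→Exit (+1); total 2.
Path Hall→x4→Exit (+1); total 3.
Path Hall→x6→Exit (+1); total 4.
No residual Hall→Exit path; max flow = 4.
Certifying cut of size 4: {Hall→Exit, Hall→x3, Hall→x6, x4→Exit}.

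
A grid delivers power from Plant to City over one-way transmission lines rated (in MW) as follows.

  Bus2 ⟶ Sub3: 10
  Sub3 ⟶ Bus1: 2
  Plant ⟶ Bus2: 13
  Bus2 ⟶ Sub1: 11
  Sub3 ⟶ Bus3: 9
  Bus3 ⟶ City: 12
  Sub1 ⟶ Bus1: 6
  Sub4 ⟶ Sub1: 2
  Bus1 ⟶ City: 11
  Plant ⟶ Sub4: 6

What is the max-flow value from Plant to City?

Augment Plant→Sub4→Sub1→Bus1→City: bottleneck 2, flow now 2.
Augment Plant→Bus2→Sub3→Bus3→City: bottleneck 9, flow now 11.
Augment Plant→Bus2→Sub3→Bus1→City: bottleneck 1, flow now 12.
Augment Plant→Bus2→Sub1→Bus1→City: bottleneck 3, flow now 15.
No augmenting path remains; maximum flow = 15.
In the residual graph, reachable from Plant: {Plant, Sub4}.
Min-cut edges: Plant→Bus2 (13), Sub4→Sub1 (2); capacity 13 + 2 = 15.
This cut is saturated, so no flow can exceed 15.

15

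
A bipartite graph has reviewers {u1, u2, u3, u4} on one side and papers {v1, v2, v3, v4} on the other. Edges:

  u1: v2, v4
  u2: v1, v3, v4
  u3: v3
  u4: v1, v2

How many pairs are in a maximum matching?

4

Unit-capacity flow: source→left, listed edges, right→sink; max matching = max flow.
Augmenting path u1→v2 (+1); matched 1.
Augmenting path u2→v1 (+1); matched 2.
Augmenting path u3→v3 (+1); matched 3.
Augmenting path u4→v1→u2→v4 (+1); matched 4.
No augmenting path remains; maximum matching = 4.
König certificate: {u1, u2, u3, u4} is a vertex cover of size 4 (every listed pair touches it), so no matching can be larger.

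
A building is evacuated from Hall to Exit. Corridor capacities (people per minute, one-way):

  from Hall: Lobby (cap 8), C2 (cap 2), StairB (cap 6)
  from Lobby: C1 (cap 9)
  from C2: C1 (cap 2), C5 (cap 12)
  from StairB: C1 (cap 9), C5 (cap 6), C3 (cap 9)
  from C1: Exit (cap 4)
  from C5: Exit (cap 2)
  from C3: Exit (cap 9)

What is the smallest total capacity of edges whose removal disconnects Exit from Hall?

12

Augment Hall→Lobby→C1→Exit: bottleneck 4, flow now 4.
Augment Hall→C2→C5→Exit: bottleneck 2, flow now 6.
Augment Hall→StairB→C3→Exit: bottleneck 6, flow now 12.
No augmenting path remains; maximum flow = 12.
By max-flow min-cut, the minimum cut capacity equals the max flow.
In the residual graph, reachable from Hall: {Hall, Lobby, C1}.
Min-cut edges: Hall→C2 (2), Hall→StairB (6), C1→Exit (4); capacity 2 + 6 + 4 = 12.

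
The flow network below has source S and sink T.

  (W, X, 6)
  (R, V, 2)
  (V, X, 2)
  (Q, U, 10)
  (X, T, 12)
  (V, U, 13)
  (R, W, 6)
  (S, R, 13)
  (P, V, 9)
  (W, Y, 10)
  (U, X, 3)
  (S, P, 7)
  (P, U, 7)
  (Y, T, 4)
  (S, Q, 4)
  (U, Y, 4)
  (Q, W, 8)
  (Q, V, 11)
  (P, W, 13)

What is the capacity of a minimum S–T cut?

Augment S→P→U→X→T: bottleneck 3, flow now 3.
Augment S→P→U→Y→T: bottleneck 4, flow now 7.
Augment S→Q→V→X→T: bottleneck 2, flow now 9.
Augment S→Q→W→X→T: bottleneck 2, flow now 11.
Augment S→R→W→X→T: bottleneck 4, flow now 15.
No augmenting path remains; maximum flow = 15.
By max-flow min-cut, the minimum cut capacity equals the max flow.
In the residual graph, reachable from S: {S, P, Q, R, U, V, W, Y}.
Min-cut edges: U→X (3), V→X (2), W→X (6), Y→T (4); capacity 3 + 2 + 6 + 4 = 15.

15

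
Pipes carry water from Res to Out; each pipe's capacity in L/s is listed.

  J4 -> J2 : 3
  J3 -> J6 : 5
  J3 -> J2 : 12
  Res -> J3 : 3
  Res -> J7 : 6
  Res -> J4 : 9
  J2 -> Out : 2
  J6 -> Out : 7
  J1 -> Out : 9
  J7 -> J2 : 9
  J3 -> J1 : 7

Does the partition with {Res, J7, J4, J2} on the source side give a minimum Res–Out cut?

Yes — it is a minimum cut (capacity 5).

Given cut capacity: 3 + 2 = 5.
Augment Res→J7→J2→Out: bottleneck 2, flow now 2.
Augment Res→J3→J1→Out: bottleneck 3, flow now 5.
No augmenting path remains; maximum flow = 5.
Cut capacity 5 equals the max flow, so it is a minimum cut.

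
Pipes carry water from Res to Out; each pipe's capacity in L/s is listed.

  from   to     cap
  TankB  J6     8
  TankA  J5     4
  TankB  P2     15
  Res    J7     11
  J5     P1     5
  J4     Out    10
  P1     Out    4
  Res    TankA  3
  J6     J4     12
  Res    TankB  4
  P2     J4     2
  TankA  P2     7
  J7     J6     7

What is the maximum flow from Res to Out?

Augment Res→TankA→P2→J4→Out: bottleneck 2, flow now 2.
Augment Res→TankA→J5→P1→Out: bottleneck 1, flow now 3.
Augment Res→TankB→J6→J4→Out: bottleneck 4, flow now 7.
Augment Res→J7→J6→J4→Out: bottleneck 4, flow now 11.
Augment Res→J7→J6→TankB→P2→TankA→J5→P1→Out: bottleneck 2, flow now 13. (uses reverse residual edge)
No augmenting path remains; maximum flow = 13.
In the residual graph, reachable from Res: {Res, TankB, J7, J6, P2, J4}.
Min-cut edges: Res→TankA (3), J4→Out (10); capacity 3 + 10 = 13.
This cut is saturated, so no flow can exceed 13.

13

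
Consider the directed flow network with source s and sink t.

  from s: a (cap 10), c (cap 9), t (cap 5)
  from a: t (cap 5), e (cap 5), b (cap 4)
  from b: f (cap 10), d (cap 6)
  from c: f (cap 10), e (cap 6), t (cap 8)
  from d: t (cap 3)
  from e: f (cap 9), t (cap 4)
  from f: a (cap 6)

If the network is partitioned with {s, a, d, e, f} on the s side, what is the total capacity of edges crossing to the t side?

30

Edges leaving {s, a, d, e, f}: s→c (9), s→t (5), a→b (4), a→t (5), d→t (3), e→t (4).
Cut capacity = 9 + 5 + 4 + 5 + 3 + 4 = 30.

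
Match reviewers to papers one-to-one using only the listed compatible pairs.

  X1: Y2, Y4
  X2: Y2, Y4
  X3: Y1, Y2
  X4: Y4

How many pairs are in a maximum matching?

3

Unit-capacity flow: source→left, listed edges, right→sink; max matching = max flow.
Augmenting path X1→Y2 (+1); matched 1.
Augmenting path X2→Y4 (+1); matched 2.
Augmenting path X3→Y1 (+1); matched 3.
No augmenting path remains; maximum matching = 3.
König certificate: {X3, Y2, Y4} is a vertex cover of size 3 (every listed pair touches it), so no matching can be larger.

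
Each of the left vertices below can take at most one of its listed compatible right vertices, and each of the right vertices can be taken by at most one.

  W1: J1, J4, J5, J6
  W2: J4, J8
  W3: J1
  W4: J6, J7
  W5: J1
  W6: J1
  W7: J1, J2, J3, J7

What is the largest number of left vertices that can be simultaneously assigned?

Unit-capacity flow: source→left, listed edges, right→sink; max matching = max flow.
Augmenting path W1→J1 (+1); matched 1.
Augmenting path W2→J4 (+1); matched 2.
Augmenting path W4→J6 (+1); matched 3.
Augmenting path W7→J2 (+1); matched 4.
Augmenting path W3→J1→W1→J5 (+1); matched 5.
No augmenting path remains; maximum matching = 5.
König certificate: {W1, W2, W4, W7, J1} is a vertex cover of size 5 (every listed pair touches it), so no matching can be larger.

5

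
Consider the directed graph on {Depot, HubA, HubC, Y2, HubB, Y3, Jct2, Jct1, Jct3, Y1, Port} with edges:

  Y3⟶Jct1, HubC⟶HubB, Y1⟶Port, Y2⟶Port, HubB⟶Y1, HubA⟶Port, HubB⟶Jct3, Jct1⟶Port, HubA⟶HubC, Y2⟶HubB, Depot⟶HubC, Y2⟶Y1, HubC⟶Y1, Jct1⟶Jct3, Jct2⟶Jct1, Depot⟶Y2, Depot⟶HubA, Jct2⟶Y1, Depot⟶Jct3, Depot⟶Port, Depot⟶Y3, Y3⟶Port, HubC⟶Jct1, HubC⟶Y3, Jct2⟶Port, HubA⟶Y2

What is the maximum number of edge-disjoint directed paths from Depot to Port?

5

Assign every edge capacity 1; by Menger, the answer equals the max flow.
Path Depot→Port (+1); total 1.
Path Depot→HubA→Port (+1); total 2.
Path Depot→Y2→Port (+1); total 3.
Path Depot→Y3→Port (+1); total 4.
Path Depot→HubC→Jct1→Port (+1); total 5.
No residual Depot→Port path; max flow = 5.
Certifying cut of size 5: {Depot→HubA, Depot→HubC, Depot→Port, Depot→Y2, Depot→Y3}.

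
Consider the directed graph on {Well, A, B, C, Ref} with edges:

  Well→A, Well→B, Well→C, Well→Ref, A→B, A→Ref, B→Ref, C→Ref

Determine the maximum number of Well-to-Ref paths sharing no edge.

Assign every edge capacity 1; by Menger, the answer equals the max flow.
Path Well→Ref (+1); total 1.
Path Well→A→Ref (+1); total 2.
Path Well→B→Ref (+1); total 3.
Path Well→C→Ref (+1); total 4.
No residual Well→Ref path; max flow = 4.
Certifying cut of size 4: {Well→A, Well→B, Well→C, Well→Ref}.

4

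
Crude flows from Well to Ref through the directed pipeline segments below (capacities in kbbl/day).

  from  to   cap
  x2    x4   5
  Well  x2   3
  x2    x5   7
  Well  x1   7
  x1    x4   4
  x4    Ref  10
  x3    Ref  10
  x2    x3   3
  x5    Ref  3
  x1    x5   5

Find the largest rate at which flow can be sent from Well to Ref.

Augment Well→x1→x4→Ref: bottleneck 4, flow now 4.
Augment Well→x1→x5→Ref: bottleneck 3, flow now 7.
Augment Well→x2→x3→Ref: bottleneck 3, flow now 10.
No augmenting path remains; maximum flow = 10.
In the residual graph, reachable from Well: {Well}.
Min-cut edges: Well→x1 (7), Well→x2 (3); capacity 7 + 3 = 10.
This cut is saturated, so no flow can exceed 10.

10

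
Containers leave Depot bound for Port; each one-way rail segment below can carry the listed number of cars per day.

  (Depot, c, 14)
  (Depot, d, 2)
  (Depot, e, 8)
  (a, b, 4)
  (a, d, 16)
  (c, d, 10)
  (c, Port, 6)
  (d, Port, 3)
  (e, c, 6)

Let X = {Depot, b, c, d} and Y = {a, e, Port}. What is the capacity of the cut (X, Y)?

Edges leaving {Depot, b, c, d}: Depot→e (8), c→Port (6), d→Port (3).
Cut capacity = 8 + 6 + 3 = 17.

17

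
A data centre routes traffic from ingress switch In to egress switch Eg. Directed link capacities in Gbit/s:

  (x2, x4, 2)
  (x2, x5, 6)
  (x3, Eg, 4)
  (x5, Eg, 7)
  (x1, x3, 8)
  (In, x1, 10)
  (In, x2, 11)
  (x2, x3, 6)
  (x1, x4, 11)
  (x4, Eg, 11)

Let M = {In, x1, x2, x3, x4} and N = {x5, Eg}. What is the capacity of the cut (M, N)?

Edges leaving {In, x1, x2, x3, x4}: x2→x5 (6), x3→Eg (4), x4→Eg (11).
Cut capacity = 6 + 4 + 11 = 21.

21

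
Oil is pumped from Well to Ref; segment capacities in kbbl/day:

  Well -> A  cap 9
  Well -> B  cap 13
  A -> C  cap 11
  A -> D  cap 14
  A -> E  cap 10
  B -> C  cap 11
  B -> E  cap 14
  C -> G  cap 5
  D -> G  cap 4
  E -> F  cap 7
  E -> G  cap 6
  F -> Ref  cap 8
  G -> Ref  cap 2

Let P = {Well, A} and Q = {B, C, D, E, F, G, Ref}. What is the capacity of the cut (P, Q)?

48

Edges leaving {Well, A}: Well→B (13), A→C (11), A→D (14), A→E (10).
Cut capacity = 13 + 11 + 14 + 10 = 48.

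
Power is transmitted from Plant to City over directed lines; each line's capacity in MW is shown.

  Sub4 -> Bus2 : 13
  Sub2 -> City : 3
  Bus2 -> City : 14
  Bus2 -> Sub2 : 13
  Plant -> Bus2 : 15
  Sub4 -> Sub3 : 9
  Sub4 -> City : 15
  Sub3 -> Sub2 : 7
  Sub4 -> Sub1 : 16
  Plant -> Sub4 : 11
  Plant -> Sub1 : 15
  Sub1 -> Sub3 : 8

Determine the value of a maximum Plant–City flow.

Augment Plant→Sub4→City: bottleneck 11, flow now 11.
Augment Plant→Bus2→City: bottleneck 14, flow now 25.
Augment Plant→Bus2→Sub2→City: bottleneck 1, flow now 26.
Augment Plant→Sub1→Sub3→Sub2→City: bottleneck 2, flow now 28.
No augmenting path remains; maximum flow = 28.
In the residual graph, reachable from Plant: {Plant, Bus2, Sub1, Sub3, Sub2}.
Min-cut edges: Plant→Sub4 (11), Bus2→City (14), Sub2→City (3); capacity 11 + 14 + 3 = 28.
This cut is saturated, so no flow can exceed 28.

28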